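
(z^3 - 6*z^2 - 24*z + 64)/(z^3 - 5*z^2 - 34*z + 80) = (z + 4)/(z + 5)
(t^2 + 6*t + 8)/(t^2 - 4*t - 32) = (t + 2)/(t - 8)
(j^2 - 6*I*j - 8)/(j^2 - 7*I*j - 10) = (j - 4*I)/(j - 5*I)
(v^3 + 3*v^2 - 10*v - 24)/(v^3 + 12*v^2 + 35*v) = (v^3 + 3*v^2 - 10*v - 24)/(v*(v^2 + 12*v + 35))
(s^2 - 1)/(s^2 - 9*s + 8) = (s + 1)/(s - 8)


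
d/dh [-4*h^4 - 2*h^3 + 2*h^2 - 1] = 2*h*(-8*h^2 - 3*h + 2)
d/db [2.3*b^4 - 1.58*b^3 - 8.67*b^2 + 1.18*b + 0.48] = 9.2*b^3 - 4.74*b^2 - 17.34*b + 1.18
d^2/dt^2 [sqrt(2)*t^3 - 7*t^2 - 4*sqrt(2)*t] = 6*sqrt(2)*t - 14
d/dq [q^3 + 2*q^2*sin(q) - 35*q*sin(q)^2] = 2*q^2*cos(q) + 3*q^2 + 4*q*sin(q) - 35*q*sin(2*q) - 35*sin(q)^2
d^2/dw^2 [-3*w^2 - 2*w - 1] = -6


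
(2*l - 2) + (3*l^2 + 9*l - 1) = 3*l^2 + 11*l - 3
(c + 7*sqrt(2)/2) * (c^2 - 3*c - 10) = c^3 - 3*c^2 + 7*sqrt(2)*c^2/2 - 21*sqrt(2)*c/2 - 10*c - 35*sqrt(2)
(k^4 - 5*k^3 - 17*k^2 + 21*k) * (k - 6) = k^5 - 11*k^4 + 13*k^3 + 123*k^2 - 126*k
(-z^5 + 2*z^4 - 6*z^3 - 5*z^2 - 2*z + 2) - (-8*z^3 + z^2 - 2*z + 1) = -z^5 + 2*z^4 + 2*z^3 - 6*z^2 + 1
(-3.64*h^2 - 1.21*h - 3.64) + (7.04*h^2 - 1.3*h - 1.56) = 3.4*h^2 - 2.51*h - 5.2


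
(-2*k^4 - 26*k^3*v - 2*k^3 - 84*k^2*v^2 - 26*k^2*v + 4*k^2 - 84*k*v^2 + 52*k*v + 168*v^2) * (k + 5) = -2*k^5 - 26*k^4*v - 12*k^4 - 84*k^3*v^2 - 156*k^3*v - 6*k^3 - 504*k^2*v^2 - 78*k^2*v + 20*k^2 - 252*k*v^2 + 260*k*v + 840*v^2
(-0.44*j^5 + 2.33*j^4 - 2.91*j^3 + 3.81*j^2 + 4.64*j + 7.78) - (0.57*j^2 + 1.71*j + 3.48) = -0.44*j^5 + 2.33*j^4 - 2.91*j^3 + 3.24*j^2 + 2.93*j + 4.3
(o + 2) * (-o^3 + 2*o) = -o^4 - 2*o^3 + 2*o^2 + 4*o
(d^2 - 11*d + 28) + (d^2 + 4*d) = 2*d^2 - 7*d + 28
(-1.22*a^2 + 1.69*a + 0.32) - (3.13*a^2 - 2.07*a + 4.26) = -4.35*a^2 + 3.76*a - 3.94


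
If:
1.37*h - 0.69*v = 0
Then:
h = 0.503649635036496*v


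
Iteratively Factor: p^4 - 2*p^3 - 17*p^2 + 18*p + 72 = (p - 3)*(p^3 + p^2 - 14*p - 24) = (p - 3)*(p + 2)*(p^2 - p - 12) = (p - 4)*(p - 3)*(p + 2)*(p + 3)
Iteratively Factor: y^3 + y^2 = (y)*(y^2 + y) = y^2*(y + 1)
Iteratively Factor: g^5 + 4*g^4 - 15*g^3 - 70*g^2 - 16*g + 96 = (g + 3)*(g^4 + g^3 - 18*g^2 - 16*g + 32) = (g - 4)*(g + 3)*(g^3 + 5*g^2 + 2*g - 8) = (g - 4)*(g + 3)*(g + 4)*(g^2 + g - 2) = (g - 4)*(g - 1)*(g + 3)*(g + 4)*(g + 2)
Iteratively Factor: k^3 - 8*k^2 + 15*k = (k)*(k^2 - 8*k + 15) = k*(k - 3)*(k - 5)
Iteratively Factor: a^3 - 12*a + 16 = (a + 4)*(a^2 - 4*a + 4) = (a - 2)*(a + 4)*(a - 2)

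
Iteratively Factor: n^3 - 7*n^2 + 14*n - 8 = (n - 2)*(n^2 - 5*n + 4) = (n - 4)*(n - 2)*(n - 1)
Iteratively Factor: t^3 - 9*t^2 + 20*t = (t)*(t^2 - 9*t + 20) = t*(t - 4)*(t - 5)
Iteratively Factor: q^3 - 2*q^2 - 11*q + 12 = (q + 3)*(q^2 - 5*q + 4) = (q - 4)*(q + 3)*(q - 1)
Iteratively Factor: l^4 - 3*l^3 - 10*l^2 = (l)*(l^3 - 3*l^2 - 10*l) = l*(l + 2)*(l^2 - 5*l) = l*(l - 5)*(l + 2)*(l)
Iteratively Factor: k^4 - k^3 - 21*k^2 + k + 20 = (k - 1)*(k^3 - 21*k - 20) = (k - 1)*(k + 4)*(k^2 - 4*k - 5) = (k - 5)*(k - 1)*(k + 4)*(k + 1)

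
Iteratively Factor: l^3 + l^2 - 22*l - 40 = (l + 2)*(l^2 - l - 20) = (l - 5)*(l + 2)*(l + 4)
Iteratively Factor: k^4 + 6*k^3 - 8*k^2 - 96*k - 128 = (k + 2)*(k^3 + 4*k^2 - 16*k - 64) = (k - 4)*(k + 2)*(k^2 + 8*k + 16) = (k - 4)*(k + 2)*(k + 4)*(k + 4)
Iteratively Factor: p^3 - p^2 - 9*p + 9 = (p - 3)*(p^2 + 2*p - 3) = (p - 3)*(p + 3)*(p - 1)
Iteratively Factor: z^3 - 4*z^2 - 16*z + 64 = (z - 4)*(z^2 - 16) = (z - 4)^2*(z + 4)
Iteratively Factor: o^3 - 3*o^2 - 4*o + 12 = (o + 2)*(o^2 - 5*o + 6) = (o - 2)*(o + 2)*(o - 3)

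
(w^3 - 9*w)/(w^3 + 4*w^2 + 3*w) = (w - 3)/(w + 1)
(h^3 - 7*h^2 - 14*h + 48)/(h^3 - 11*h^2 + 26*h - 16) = (h + 3)/(h - 1)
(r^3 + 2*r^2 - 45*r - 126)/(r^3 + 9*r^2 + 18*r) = (r - 7)/r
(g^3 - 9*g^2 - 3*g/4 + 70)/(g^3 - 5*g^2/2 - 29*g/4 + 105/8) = 2*(g - 8)/(2*g - 3)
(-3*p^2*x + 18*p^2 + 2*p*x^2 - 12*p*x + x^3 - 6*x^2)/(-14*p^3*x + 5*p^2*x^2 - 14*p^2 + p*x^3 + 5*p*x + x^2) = (-3*p^2*x + 18*p^2 + 2*p*x^2 - 12*p*x + x^3 - 6*x^2)/(-14*p^3*x + 5*p^2*x^2 - 14*p^2 + p*x^3 + 5*p*x + x^2)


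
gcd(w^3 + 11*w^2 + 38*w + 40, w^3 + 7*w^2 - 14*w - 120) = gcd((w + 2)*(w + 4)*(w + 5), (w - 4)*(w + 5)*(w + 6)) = w + 5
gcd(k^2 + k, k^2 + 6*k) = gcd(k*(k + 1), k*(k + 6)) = k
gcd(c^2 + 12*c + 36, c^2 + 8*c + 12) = c + 6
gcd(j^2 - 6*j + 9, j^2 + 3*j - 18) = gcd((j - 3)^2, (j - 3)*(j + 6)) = j - 3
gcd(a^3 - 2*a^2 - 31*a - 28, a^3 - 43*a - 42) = a^2 - 6*a - 7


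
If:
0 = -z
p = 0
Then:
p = 0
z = 0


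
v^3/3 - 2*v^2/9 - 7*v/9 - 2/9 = (v/3 + 1/3)*(v - 2)*(v + 1/3)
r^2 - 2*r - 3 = (r - 3)*(r + 1)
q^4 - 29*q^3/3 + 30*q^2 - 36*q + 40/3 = (q - 5)*(q - 2)^2*(q - 2/3)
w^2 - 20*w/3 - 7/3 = (w - 7)*(w + 1/3)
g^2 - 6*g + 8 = (g - 4)*(g - 2)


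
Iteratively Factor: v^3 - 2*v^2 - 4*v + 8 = (v - 2)*(v^2 - 4) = (v - 2)*(v + 2)*(v - 2)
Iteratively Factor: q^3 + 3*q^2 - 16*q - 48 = (q + 3)*(q^2 - 16) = (q - 4)*(q + 3)*(q + 4)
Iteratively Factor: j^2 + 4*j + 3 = (j + 3)*(j + 1)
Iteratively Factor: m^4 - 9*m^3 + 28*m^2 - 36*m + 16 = (m - 2)*(m^3 - 7*m^2 + 14*m - 8) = (m - 2)^2*(m^2 - 5*m + 4) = (m - 2)^2*(m - 1)*(m - 4)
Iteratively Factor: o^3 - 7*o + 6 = (o - 1)*(o^2 + o - 6) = (o - 2)*(o - 1)*(o + 3)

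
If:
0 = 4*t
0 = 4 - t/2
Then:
No Solution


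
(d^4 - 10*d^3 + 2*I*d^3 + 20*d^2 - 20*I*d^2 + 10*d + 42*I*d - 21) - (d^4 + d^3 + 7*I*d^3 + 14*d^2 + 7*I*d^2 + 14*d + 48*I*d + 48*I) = -11*d^3 - 5*I*d^3 + 6*d^2 - 27*I*d^2 - 4*d - 6*I*d - 21 - 48*I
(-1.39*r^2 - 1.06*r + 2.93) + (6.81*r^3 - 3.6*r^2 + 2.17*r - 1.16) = 6.81*r^3 - 4.99*r^2 + 1.11*r + 1.77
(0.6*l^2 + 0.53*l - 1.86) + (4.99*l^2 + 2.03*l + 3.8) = 5.59*l^2 + 2.56*l + 1.94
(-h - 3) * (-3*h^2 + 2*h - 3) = 3*h^3 + 7*h^2 - 3*h + 9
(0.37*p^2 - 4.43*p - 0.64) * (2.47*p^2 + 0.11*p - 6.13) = 0.9139*p^4 - 10.9014*p^3 - 4.3362*p^2 + 27.0855*p + 3.9232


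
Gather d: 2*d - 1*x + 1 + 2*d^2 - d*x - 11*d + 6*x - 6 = 2*d^2 + d*(-x - 9) + 5*x - 5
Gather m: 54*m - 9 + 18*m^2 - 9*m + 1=18*m^2 + 45*m - 8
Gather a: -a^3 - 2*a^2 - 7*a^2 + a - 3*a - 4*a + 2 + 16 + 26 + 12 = -a^3 - 9*a^2 - 6*a + 56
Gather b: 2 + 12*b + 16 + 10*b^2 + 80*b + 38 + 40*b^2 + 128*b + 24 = 50*b^2 + 220*b + 80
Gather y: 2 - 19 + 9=-8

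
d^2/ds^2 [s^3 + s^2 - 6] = 6*s + 2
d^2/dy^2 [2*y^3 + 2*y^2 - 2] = 12*y + 4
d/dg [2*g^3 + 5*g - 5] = 6*g^2 + 5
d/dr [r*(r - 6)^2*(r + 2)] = 4*r^3 - 30*r^2 + 24*r + 72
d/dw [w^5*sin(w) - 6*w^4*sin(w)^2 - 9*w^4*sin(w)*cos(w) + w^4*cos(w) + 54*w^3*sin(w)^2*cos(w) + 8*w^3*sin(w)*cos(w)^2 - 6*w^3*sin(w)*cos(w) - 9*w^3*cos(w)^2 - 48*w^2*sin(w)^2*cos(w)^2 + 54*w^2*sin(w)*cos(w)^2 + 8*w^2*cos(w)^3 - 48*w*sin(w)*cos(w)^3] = w^5*cos(w) + 4*w^4*sin(w) - 6*w^4*sin(2*w) - 9*w^4*cos(2*w) - 27*w^3*sin(w)/2 - 9*w^3*sin(2*w) + 81*w^3*sin(3*w)/2 + 6*w^3*cos(w) + 6*w^3*cos(2*w) + 6*w^3*cos(3*w) - 12*w^3 - 9*w^2*sin(2*w) - 24*w^2*sin(4*w) + 54*w^2*cos(w) - 27*w^2*cos(2*w)/2 - 27*w^2/2 + 27*w*sin(w) + 27*w*sin(3*w) + 12*w*cos(w) - 24*w*cos(2*w)^2 - 24*w*cos(2*w) + 4*w*cos(3*w) - 12*sin(2*w) - 6*sin(4*w)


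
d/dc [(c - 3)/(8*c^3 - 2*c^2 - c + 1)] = (8*c^3 - 2*c^2 - c + (c - 3)*(-24*c^2 + 4*c + 1) + 1)/(8*c^3 - 2*c^2 - c + 1)^2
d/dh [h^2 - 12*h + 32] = 2*h - 12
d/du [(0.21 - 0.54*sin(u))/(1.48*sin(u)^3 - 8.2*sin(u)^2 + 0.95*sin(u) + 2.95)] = (1.5984*sin(u)^3 - 5.3604*sin(u)^2 + 3.444*sin(u) - 1.7925)*cos(u)/(2.1904*sin(u)^6 - 24.272*sin(u)^5 + 70.052*sin(u)^4 - 6.848*sin(u)^3 - 47.4775*sin(u)^2 + 5.605*sin(u) + 8.7025)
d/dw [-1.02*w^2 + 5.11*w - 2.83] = 5.11 - 2.04*w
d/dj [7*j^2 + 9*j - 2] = 14*j + 9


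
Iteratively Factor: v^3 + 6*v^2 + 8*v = (v)*(v^2 + 6*v + 8) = v*(v + 4)*(v + 2)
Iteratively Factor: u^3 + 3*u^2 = (u)*(u^2 + 3*u) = u*(u + 3)*(u)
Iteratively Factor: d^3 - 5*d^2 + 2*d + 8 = (d - 4)*(d^2 - d - 2) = (d - 4)*(d - 2)*(d + 1)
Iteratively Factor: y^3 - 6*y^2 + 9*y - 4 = (y - 1)*(y^2 - 5*y + 4) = (y - 4)*(y - 1)*(y - 1)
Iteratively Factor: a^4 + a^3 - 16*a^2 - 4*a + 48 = (a + 2)*(a^3 - a^2 - 14*a + 24) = (a - 2)*(a + 2)*(a^2 + a - 12) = (a - 2)*(a + 2)*(a + 4)*(a - 3)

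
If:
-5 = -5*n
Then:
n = 1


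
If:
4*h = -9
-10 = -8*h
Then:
No Solution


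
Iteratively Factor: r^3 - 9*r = (r)*(r^2 - 9) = r*(r + 3)*(r - 3)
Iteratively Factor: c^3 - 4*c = (c + 2)*(c^2 - 2*c) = (c - 2)*(c + 2)*(c)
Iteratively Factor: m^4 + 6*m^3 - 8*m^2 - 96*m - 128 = (m + 4)*(m^3 + 2*m^2 - 16*m - 32) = (m + 2)*(m + 4)*(m^2 - 16) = (m - 4)*(m + 2)*(m + 4)*(m + 4)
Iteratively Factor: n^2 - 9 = (n + 3)*(n - 3)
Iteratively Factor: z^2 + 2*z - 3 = (z + 3)*(z - 1)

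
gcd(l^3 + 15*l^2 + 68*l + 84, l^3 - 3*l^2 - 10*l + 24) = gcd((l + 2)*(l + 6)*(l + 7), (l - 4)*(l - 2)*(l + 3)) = 1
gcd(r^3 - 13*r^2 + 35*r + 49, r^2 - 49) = r - 7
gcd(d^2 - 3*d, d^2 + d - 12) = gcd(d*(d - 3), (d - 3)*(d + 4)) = d - 3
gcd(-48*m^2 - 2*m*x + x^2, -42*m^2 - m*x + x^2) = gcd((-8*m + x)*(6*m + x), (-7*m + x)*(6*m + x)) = 6*m + x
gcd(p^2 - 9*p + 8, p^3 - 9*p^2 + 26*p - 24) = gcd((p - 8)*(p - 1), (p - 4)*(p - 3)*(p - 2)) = 1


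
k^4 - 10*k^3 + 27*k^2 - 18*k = k*(k - 6)*(k - 3)*(k - 1)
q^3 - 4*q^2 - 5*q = q*(q - 5)*(q + 1)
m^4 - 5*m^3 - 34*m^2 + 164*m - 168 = (m - 7)*(m - 2)^2*(m + 6)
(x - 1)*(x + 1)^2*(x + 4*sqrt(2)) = x^4 + x^3 + 4*sqrt(2)*x^3 - x^2 + 4*sqrt(2)*x^2 - 4*sqrt(2)*x - x - 4*sqrt(2)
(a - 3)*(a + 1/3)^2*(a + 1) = a^4 - 4*a^3/3 - 38*a^2/9 - 20*a/9 - 1/3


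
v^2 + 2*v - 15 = (v - 3)*(v + 5)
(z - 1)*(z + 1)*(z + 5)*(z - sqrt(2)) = z^4 - sqrt(2)*z^3 + 5*z^3 - 5*sqrt(2)*z^2 - z^2 - 5*z + sqrt(2)*z + 5*sqrt(2)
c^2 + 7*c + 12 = (c + 3)*(c + 4)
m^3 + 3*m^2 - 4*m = m*(m - 1)*(m + 4)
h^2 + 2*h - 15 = (h - 3)*(h + 5)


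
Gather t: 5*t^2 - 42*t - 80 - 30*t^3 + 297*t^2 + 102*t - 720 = -30*t^3 + 302*t^2 + 60*t - 800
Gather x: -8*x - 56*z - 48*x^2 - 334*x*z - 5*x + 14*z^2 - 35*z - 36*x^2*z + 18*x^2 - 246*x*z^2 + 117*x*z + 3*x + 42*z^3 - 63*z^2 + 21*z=x^2*(-36*z - 30) + x*(-246*z^2 - 217*z - 10) + 42*z^3 - 49*z^2 - 70*z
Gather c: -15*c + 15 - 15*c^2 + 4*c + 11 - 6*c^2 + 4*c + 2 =-21*c^2 - 7*c + 28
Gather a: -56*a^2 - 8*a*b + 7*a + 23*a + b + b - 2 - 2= -56*a^2 + a*(30 - 8*b) + 2*b - 4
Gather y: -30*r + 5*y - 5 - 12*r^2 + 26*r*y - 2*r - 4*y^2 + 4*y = -12*r^2 - 32*r - 4*y^2 + y*(26*r + 9) - 5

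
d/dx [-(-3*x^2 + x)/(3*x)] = 1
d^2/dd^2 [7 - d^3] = -6*d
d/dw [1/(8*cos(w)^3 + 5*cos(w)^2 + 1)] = 2*(12*cos(w) + 5)*sin(w)*cos(w)/(8*cos(w)^3 + 5*cos(w)^2 + 1)^2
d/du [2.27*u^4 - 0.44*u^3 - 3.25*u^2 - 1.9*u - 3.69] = 9.08*u^3 - 1.32*u^2 - 6.5*u - 1.9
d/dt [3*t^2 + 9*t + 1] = 6*t + 9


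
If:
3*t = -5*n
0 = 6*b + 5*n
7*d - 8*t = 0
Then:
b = t/2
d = 8*t/7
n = -3*t/5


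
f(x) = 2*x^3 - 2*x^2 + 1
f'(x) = 6*x^2 - 4*x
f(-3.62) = -120.08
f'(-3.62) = 93.11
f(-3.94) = -152.37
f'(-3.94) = 108.90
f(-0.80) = -1.30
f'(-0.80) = 7.04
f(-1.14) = -4.56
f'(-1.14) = 12.36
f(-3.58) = -116.40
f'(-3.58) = 91.22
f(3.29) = 50.57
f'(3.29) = 51.78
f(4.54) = 146.93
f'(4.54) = 105.51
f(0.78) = 0.73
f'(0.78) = 0.53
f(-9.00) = -1619.00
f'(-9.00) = 522.00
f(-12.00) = -3743.00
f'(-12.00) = 912.00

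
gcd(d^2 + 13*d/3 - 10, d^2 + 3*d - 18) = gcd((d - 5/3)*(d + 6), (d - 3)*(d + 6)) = d + 6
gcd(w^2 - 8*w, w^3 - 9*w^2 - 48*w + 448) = w - 8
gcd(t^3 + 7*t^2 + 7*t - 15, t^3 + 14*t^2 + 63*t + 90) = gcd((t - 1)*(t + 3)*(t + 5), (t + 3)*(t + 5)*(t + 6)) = t^2 + 8*t + 15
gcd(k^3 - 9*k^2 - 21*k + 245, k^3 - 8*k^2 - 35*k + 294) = k^2 - 14*k + 49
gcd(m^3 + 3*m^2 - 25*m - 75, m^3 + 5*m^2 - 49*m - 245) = m + 5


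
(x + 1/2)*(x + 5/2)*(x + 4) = x^3 + 7*x^2 + 53*x/4 + 5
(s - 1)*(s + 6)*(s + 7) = s^3 + 12*s^2 + 29*s - 42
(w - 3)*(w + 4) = w^2 + w - 12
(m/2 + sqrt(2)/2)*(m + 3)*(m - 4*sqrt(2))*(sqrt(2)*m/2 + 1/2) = sqrt(2)*m^4/4 - 5*m^3/4 + 3*sqrt(2)*m^3/4 - 11*sqrt(2)*m^2/4 - 15*m^2/4 - 33*sqrt(2)*m/4 - 2*m - 6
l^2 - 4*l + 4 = (l - 2)^2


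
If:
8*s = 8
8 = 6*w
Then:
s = 1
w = 4/3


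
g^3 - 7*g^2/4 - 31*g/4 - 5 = (g - 4)*(g + 1)*(g + 5/4)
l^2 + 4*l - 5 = (l - 1)*(l + 5)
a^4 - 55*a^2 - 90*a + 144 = (a - 8)*(a - 1)*(a + 3)*(a + 6)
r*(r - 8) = r^2 - 8*r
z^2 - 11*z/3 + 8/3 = (z - 8/3)*(z - 1)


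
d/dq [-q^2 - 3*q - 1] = -2*q - 3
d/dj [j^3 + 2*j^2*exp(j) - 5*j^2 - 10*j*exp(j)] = 2*j^2*exp(j) + 3*j^2 - 6*j*exp(j) - 10*j - 10*exp(j)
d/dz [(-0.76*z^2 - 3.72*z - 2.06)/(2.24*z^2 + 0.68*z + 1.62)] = (7.816*z^2 + 6.7664*z - 4.6256)/(5.0176*z^4 + 3.0464*z^3 + 7.72*z^2 + 2.2032*z + 2.6244)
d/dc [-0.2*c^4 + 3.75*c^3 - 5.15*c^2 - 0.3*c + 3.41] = -0.8*c^3 + 11.25*c^2 - 10.3*c - 0.3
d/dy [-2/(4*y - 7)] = 8/(4*y - 7)^2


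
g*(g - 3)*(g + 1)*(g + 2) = g^4 - 7*g^2 - 6*g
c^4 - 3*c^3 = c^3*(c - 3)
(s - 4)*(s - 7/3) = s^2 - 19*s/3 + 28/3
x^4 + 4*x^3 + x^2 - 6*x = x*(x - 1)*(x + 2)*(x + 3)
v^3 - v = v*(v - 1)*(v + 1)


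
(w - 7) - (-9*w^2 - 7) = 9*w^2 + w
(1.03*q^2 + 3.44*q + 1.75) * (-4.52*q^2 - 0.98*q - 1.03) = -4.6556*q^4 - 16.5582*q^3 - 12.3421*q^2 - 5.2582*q - 1.8025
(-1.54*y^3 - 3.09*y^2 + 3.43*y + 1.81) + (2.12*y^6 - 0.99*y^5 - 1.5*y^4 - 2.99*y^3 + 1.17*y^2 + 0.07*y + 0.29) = 2.12*y^6 - 0.99*y^5 - 1.5*y^4 - 4.53*y^3 - 1.92*y^2 + 3.5*y + 2.1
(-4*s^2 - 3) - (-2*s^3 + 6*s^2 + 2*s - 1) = 2*s^3 - 10*s^2 - 2*s - 2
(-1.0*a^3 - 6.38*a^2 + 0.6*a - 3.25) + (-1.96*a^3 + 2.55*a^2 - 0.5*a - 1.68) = -2.96*a^3 - 3.83*a^2 + 0.1*a - 4.93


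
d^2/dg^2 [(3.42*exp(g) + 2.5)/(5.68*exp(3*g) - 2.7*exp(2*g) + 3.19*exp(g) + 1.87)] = (441.349632*exp(6*g) + 568.55664*exp(5*g) - 644.678856*exp(4*g) - 279.283876*exp(3*g) - 199.97802*exp(2*g) + 55.528924*exp(g) - 2.953852)*exp(g)/(183.250432*exp(9*g) - 261.32544*exp(8*g) + 432.972768*exp(7*g) - 132.221976*exp(6*g) + 71.096124*exp(5*g) + 161.767914*exp(4*g) - 4.58892500000002*exp(3*g) + 28.763031*exp(2*g) + 33.465333*exp(g) + 6.539203)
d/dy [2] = 0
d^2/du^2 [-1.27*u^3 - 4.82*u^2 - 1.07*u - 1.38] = -7.62*u - 9.64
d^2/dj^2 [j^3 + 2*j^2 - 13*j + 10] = 6*j + 4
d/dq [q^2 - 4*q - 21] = 2*q - 4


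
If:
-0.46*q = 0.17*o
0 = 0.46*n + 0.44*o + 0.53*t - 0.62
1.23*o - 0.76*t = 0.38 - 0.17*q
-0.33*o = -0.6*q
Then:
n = 1.92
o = 0.00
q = 0.00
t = -0.50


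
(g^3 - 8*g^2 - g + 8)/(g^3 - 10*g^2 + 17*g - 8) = (g + 1)/(g - 1)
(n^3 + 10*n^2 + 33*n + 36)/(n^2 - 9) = (n^2 + 7*n + 12)/(n - 3)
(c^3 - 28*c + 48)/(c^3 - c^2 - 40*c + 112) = (c^2 + 4*c - 12)/(c^2 + 3*c - 28)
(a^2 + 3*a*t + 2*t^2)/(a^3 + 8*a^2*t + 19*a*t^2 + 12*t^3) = (a + 2*t)/(a^2 + 7*a*t + 12*t^2)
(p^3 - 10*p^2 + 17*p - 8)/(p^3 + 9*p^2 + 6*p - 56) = (p^3 - 10*p^2 + 17*p - 8)/(p^3 + 9*p^2 + 6*p - 56)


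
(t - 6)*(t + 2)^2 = t^3 - 2*t^2 - 20*t - 24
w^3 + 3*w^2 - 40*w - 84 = (w - 6)*(w + 2)*(w + 7)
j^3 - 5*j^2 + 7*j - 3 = (j - 3)*(j - 1)^2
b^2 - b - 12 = (b - 4)*(b + 3)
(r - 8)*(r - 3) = r^2 - 11*r + 24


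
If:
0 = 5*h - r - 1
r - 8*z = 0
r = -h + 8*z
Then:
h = 0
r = -1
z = -1/8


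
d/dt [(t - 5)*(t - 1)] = 2*t - 6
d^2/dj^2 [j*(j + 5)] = 2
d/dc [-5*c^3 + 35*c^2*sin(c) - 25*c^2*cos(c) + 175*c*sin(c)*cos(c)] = 25*c^2*sin(c) + 35*c^2*cos(c) - 15*c^2 + 70*c*sin(c) - 50*c*cos(c) + 175*c*cos(2*c) + 175*sin(2*c)/2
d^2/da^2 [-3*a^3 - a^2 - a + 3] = -18*a - 2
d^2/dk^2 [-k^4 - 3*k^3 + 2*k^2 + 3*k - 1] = -12*k^2 - 18*k + 4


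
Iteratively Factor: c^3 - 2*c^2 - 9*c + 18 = (c + 3)*(c^2 - 5*c + 6) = (c - 3)*(c + 3)*(c - 2)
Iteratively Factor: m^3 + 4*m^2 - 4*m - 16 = (m - 2)*(m^2 + 6*m + 8) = (m - 2)*(m + 2)*(m + 4)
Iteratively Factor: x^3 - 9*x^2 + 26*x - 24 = (x - 3)*(x^2 - 6*x + 8) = (x - 3)*(x - 2)*(x - 4)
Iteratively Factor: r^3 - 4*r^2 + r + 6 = (r - 2)*(r^2 - 2*r - 3) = (r - 3)*(r - 2)*(r + 1)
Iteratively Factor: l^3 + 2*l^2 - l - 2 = (l + 1)*(l^2 + l - 2) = (l - 1)*(l + 1)*(l + 2)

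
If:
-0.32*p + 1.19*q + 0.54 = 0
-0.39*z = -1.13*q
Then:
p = 1.28346238938053*z + 1.6875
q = 0.345132743362832*z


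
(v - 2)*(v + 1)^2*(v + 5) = v^4 + 5*v^3 - 3*v^2 - 17*v - 10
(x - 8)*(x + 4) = x^2 - 4*x - 32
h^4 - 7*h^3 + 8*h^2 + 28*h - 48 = (h - 4)*(h - 3)*(h - 2)*(h + 2)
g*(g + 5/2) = g^2 + 5*g/2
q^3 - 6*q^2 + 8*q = q*(q - 4)*(q - 2)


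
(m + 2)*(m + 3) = m^2 + 5*m + 6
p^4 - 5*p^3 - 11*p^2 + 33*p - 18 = (p - 6)*(p - 1)^2*(p + 3)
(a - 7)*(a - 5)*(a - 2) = a^3 - 14*a^2 + 59*a - 70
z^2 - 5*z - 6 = (z - 6)*(z + 1)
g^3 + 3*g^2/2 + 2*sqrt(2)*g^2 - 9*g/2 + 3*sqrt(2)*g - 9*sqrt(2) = (g - 3/2)*(g + 3)*(g + 2*sqrt(2))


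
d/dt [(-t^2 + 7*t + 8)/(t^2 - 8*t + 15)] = (t^2 - 46*t + 169)/(t^4 - 16*t^3 + 94*t^2 - 240*t + 225)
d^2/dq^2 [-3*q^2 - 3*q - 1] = -6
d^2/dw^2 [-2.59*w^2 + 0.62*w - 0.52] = -5.18000000000000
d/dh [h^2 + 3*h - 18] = 2*h + 3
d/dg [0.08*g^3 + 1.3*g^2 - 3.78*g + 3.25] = 0.24*g^2 + 2.6*g - 3.78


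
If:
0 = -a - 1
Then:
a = -1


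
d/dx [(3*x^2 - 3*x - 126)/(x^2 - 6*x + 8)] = 15*(-x^2 + 20*x - 52)/(x^4 - 12*x^3 + 52*x^2 - 96*x + 64)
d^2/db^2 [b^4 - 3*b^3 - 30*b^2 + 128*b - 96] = 12*b^2 - 18*b - 60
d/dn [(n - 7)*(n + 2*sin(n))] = n + (n - 7)*(2*cos(n) + 1) + 2*sin(n)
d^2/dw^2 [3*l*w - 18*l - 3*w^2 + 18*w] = -6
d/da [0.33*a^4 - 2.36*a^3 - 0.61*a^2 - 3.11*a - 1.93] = 1.32*a^3 - 7.08*a^2 - 1.22*a - 3.11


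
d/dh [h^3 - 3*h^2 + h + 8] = 3*h^2 - 6*h + 1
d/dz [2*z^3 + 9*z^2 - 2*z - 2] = 6*z^2 + 18*z - 2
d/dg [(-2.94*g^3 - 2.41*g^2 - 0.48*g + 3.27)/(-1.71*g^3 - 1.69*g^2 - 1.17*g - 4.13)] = (0.8475*g^4 + 5.238*g^3 + 55.2102*g^2 + 30.9592*g + 5.8083)/(2.9241*g^6 + 5.7798*g^5 + 6.8575*g^4 + 18.0792*g^3 + 15.3283*g^2 + 9.6642*g + 17.0569)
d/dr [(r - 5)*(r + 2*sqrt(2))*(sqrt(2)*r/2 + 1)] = 3*sqrt(2)*r^2/2 - 5*sqrt(2)*r + 6*r - 15 + 2*sqrt(2)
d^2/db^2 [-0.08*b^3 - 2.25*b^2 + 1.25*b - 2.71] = -0.48*b - 4.5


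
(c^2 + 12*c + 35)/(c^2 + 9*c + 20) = (c + 7)/(c + 4)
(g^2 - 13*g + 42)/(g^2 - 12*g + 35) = (g - 6)/(g - 5)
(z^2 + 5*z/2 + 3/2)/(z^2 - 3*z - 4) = (z + 3/2)/(z - 4)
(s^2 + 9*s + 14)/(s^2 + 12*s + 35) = (s + 2)/(s + 5)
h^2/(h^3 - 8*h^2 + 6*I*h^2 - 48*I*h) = h/(h^2 + h*(-8 + 6*I) - 48*I)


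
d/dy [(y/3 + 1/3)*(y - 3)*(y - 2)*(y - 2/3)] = 4*y^3/3 - 14*y^2/3 + 22*y/9 + 16/9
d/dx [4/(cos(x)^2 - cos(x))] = 4*(-sin(x)/cos(x)^2 + 2*tan(x))/(cos(x) - 1)^2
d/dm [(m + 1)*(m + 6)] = 2*m + 7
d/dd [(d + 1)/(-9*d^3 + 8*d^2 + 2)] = (-9*d^3 + 8*d^2 + d*(d + 1)*(27*d - 16) + 2)/(-9*d^3 + 8*d^2 + 2)^2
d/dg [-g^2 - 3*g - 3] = -2*g - 3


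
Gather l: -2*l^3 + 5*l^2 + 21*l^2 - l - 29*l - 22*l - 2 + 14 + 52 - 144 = -2*l^3 + 26*l^2 - 52*l - 80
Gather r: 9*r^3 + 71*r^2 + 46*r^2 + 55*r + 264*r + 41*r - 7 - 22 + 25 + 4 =9*r^3 + 117*r^2 + 360*r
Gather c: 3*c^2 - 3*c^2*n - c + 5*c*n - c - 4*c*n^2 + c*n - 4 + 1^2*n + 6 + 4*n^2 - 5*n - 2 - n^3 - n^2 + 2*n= c^2*(3 - 3*n) + c*(-4*n^2 + 6*n - 2) - n^3 + 3*n^2 - 2*n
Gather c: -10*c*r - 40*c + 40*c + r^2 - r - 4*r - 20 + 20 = -10*c*r + r^2 - 5*r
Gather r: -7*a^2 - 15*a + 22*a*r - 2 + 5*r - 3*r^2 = -7*a^2 - 15*a - 3*r^2 + r*(22*a + 5) - 2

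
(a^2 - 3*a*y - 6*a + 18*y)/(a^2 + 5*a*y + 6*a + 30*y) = (a^2 - 3*a*y - 6*a + 18*y)/(a^2 + 5*a*y + 6*a + 30*y)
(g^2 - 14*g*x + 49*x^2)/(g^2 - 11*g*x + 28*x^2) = (-g + 7*x)/(-g + 4*x)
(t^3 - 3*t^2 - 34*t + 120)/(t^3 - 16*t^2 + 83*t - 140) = (t + 6)/(t - 7)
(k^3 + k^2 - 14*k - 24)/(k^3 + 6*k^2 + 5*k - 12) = (k^2 - 2*k - 8)/(k^2 + 3*k - 4)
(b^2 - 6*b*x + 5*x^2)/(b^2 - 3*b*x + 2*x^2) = (-b + 5*x)/(-b + 2*x)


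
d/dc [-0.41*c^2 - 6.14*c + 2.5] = -0.82*c - 6.14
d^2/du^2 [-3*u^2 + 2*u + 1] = -6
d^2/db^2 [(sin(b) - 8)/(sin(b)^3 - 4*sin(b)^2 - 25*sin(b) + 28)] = 2*(-2*sin(b)^6 + 40*sin(b)^5 - 191*sin(b)^4 + 37*sin(b)^3 + 190*sin(b)^2 + 4180*sin(b) + 5196)/((sin(b) - 7)^3*(sin(b) - 1)^2*(sin(b) + 4)^3)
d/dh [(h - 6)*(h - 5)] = 2*h - 11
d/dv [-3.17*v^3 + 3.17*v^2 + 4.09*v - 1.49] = -9.51*v^2 + 6.34*v + 4.09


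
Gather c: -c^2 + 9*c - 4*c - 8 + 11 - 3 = -c^2 + 5*c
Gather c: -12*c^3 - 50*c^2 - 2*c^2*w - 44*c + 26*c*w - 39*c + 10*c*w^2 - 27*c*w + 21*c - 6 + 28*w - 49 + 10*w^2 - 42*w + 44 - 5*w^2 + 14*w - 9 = -12*c^3 + c^2*(-2*w - 50) + c*(10*w^2 - w - 62) + 5*w^2 - 20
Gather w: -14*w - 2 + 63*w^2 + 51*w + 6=63*w^2 + 37*w + 4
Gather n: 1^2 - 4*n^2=1 - 4*n^2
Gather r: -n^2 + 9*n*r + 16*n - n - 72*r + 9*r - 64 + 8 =-n^2 + 15*n + r*(9*n - 63) - 56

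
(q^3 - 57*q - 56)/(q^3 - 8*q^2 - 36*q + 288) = (q^2 + 8*q + 7)/(q^2 - 36)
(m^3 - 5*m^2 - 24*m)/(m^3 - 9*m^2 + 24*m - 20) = m*(m^2 - 5*m - 24)/(m^3 - 9*m^2 + 24*m - 20)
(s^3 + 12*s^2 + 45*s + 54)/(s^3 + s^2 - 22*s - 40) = (s^3 + 12*s^2 + 45*s + 54)/(s^3 + s^2 - 22*s - 40)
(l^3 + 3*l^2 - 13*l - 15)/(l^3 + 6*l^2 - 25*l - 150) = (l^2 - 2*l - 3)/(l^2 + l - 30)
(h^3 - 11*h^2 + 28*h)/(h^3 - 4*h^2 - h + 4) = h*(h - 7)/(h^2 - 1)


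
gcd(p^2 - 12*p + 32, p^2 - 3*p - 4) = p - 4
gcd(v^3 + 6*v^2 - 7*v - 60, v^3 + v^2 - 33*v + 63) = v - 3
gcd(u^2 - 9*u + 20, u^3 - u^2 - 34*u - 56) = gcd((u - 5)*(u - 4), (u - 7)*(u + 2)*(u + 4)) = 1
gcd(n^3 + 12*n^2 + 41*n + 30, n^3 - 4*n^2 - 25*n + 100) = n + 5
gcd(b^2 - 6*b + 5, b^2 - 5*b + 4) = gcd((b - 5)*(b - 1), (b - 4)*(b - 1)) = b - 1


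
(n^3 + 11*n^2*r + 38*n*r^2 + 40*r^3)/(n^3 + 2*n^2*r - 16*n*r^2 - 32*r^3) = (-n - 5*r)/(-n + 4*r)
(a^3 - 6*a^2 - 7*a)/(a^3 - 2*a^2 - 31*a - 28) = a/(a + 4)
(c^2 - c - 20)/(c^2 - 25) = (c + 4)/(c + 5)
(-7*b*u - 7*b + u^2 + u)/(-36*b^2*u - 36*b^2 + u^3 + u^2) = (-7*b + u)/(-36*b^2 + u^2)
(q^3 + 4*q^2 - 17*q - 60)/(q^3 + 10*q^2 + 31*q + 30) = (q - 4)/(q + 2)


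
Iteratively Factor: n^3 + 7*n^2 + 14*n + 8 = (n + 2)*(n^2 + 5*n + 4) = (n + 2)*(n + 4)*(n + 1)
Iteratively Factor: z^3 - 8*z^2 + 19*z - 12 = (z - 3)*(z^2 - 5*z + 4) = (z - 4)*(z - 3)*(z - 1)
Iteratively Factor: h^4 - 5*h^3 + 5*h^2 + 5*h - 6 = (h + 1)*(h^3 - 6*h^2 + 11*h - 6) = (h - 3)*(h + 1)*(h^2 - 3*h + 2) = (h - 3)*(h - 1)*(h + 1)*(h - 2)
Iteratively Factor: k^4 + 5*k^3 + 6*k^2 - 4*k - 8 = (k + 2)*(k^3 + 3*k^2 - 4) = (k + 2)^2*(k^2 + k - 2) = (k + 2)^3*(k - 1)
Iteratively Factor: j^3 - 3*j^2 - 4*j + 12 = (j - 2)*(j^2 - j - 6) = (j - 2)*(j + 2)*(j - 3)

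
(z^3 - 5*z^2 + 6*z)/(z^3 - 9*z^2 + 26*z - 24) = z/(z - 4)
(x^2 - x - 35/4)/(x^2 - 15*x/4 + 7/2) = (4*x^2 - 4*x - 35)/(4*x^2 - 15*x + 14)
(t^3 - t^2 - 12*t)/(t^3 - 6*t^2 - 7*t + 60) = t/(t - 5)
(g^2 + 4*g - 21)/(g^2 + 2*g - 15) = (g + 7)/(g + 5)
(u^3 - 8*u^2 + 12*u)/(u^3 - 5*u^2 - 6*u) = (u - 2)/(u + 1)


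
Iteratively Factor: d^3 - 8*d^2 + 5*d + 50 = (d + 2)*(d^2 - 10*d + 25) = (d - 5)*(d + 2)*(d - 5)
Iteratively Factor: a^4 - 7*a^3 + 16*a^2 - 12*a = (a - 2)*(a^3 - 5*a^2 + 6*a) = (a - 2)^2*(a^2 - 3*a) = (a - 3)*(a - 2)^2*(a)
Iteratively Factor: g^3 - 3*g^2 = (g)*(g^2 - 3*g) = g*(g - 3)*(g)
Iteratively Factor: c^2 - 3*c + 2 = (c - 2)*(c - 1)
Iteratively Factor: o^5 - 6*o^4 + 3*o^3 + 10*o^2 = (o - 5)*(o^4 - o^3 - 2*o^2) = (o - 5)*(o - 2)*(o^3 + o^2) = (o - 5)*(o - 2)*(o + 1)*(o^2) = o*(o - 5)*(o - 2)*(o + 1)*(o)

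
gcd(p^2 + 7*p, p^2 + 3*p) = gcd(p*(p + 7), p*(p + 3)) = p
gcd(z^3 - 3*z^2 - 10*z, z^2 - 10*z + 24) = 1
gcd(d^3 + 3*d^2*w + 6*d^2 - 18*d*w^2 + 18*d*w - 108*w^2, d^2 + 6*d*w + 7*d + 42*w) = d + 6*w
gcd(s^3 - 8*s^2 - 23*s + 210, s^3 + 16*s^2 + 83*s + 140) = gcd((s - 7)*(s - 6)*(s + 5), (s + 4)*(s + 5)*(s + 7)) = s + 5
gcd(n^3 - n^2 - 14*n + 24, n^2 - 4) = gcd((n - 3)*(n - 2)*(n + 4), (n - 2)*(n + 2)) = n - 2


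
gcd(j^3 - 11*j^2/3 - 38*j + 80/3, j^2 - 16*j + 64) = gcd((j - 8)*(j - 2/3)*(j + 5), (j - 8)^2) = j - 8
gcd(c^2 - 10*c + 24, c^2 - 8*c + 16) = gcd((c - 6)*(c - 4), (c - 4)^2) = c - 4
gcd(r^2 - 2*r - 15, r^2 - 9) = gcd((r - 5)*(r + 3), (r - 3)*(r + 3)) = r + 3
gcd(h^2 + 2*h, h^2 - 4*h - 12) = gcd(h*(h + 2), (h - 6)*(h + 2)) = h + 2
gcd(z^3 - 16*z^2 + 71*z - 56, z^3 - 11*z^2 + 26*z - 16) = z^2 - 9*z + 8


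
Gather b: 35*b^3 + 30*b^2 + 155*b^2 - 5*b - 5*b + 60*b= 35*b^3 + 185*b^2 + 50*b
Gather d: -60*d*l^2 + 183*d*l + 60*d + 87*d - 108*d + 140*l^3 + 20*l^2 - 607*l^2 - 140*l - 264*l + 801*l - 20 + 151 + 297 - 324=d*(-60*l^2 + 183*l + 39) + 140*l^3 - 587*l^2 + 397*l + 104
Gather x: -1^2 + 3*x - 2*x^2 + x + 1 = -2*x^2 + 4*x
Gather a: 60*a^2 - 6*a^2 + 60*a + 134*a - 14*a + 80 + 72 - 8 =54*a^2 + 180*a + 144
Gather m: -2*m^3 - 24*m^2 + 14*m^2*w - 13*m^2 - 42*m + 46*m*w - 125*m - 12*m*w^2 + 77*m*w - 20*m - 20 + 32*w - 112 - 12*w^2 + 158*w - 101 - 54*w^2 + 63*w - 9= -2*m^3 + m^2*(14*w - 37) + m*(-12*w^2 + 123*w - 187) - 66*w^2 + 253*w - 242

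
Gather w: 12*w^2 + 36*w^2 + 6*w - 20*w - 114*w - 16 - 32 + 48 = 48*w^2 - 128*w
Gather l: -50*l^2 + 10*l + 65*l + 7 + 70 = -50*l^2 + 75*l + 77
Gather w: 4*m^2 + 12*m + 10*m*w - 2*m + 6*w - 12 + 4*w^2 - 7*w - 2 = 4*m^2 + 10*m + 4*w^2 + w*(10*m - 1) - 14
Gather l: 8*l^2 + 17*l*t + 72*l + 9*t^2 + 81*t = 8*l^2 + l*(17*t + 72) + 9*t^2 + 81*t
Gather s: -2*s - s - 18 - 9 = -3*s - 27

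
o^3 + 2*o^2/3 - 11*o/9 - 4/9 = (o - 1)*(o + 1/3)*(o + 4/3)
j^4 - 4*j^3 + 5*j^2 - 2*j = j*(j - 2)*(j - 1)^2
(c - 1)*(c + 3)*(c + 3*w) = c^3 + 3*c^2*w + 2*c^2 + 6*c*w - 3*c - 9*w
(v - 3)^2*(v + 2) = v^3 - 4*v^2 - 3*v + 18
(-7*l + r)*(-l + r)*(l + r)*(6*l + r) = 42*l^4 + l^3*r - 43*l^2*r^2 - l*r^3 + r^4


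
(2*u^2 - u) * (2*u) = 4*u^3 - 2*u^2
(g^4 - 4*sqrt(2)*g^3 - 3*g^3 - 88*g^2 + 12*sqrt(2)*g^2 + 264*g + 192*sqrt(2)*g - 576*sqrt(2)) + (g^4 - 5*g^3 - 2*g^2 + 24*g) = 2*g^4 - 8*g^3 - 4*sqrt(2)*g^3 - 90*g^2 + 12*sqrt(2)*g^2 + 192*sqrt(2)*g + 288*g - 576*sqrt(2)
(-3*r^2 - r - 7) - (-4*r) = -3*r^2 + 3*r - 7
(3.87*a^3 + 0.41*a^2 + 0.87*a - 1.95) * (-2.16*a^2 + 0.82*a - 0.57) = -8.3592*a^5 + 2.2878*a^4 - 3.7489*a^3 + 4.6917*a^2 - 2.0949*a + 1.1115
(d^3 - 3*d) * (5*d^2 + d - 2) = 5*d^5 + d^4 - 17*d^3 - 3*d^2 + 6*d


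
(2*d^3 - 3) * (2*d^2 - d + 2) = 4*d^5 - 2*d^4 + 4*d^3 - 6*d^2 + 3*d - 6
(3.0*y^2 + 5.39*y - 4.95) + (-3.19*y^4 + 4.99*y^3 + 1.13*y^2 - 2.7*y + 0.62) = -3.19*y^4 + 4.99*y^3 + 4.13*y^2 + 2.69*y - 4.33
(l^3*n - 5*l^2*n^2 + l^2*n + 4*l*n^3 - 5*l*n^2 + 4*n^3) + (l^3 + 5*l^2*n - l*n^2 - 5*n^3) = l^3*n + l^3 - 5*l^2*n^2 + 6*l^2*n + 4*l*n^3 - 6*l*n^2 - n^3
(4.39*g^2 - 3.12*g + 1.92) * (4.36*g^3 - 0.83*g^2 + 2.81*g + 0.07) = 19.1404*g^5 - 17.2469*g^4 + 23.2967*g^3 - 10.0535*g^2 + 5.1768*g + 0.1344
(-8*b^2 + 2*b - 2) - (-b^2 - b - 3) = -7*b^2 + 3*b + 1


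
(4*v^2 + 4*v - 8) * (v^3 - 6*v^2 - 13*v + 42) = 4*v^5 - 20*v^4 - 84*v^3 + 164*v^2 + 272*v - 336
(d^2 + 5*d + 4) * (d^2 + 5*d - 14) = d^4 + 10*d^3 + 15*d^2 - 50*d - 56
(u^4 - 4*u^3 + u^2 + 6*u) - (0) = u^4 - 4*u^3 + u^2 + 6*u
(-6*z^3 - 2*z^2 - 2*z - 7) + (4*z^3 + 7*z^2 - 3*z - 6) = -2*z^3 + 5*z^2 - 5*z - 13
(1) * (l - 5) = l - 5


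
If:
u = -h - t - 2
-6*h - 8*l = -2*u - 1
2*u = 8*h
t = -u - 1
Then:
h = -1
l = -1/8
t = 3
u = -4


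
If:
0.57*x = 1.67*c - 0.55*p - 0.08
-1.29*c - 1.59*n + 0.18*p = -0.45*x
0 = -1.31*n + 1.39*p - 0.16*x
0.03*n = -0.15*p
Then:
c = 0.18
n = -0.04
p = 0.01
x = 0.37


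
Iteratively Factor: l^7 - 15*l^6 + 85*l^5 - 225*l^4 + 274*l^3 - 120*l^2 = (l - 5)*(l^6 - 10*l^5 + 35*l^4 - 50*l^3 + 24*l^2) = (l - 5)*(l - 1)*(l^5 - 9*l^4 + 26*l^3 - 24*l^2) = l*(l - 5)*(l - 1)*(l^4 - 9*l^3 + 26*l^2 - 24*l) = l*(l - 5)*(l - 4)*(l - 1)*(l^3 - 5*l^2 + 6*l) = l*(l - 5)*(l - 4)*(l - 3)*(l - 1)*(l^2 - 2*l) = l*(l - 5)*(l - 4)*(l - 3)*(l - 2)*(l - 1)*(l)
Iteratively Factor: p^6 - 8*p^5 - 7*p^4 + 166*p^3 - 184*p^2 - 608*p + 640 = (p - 4)*(p^5 - 4*p^4 - 23*p^3 + 74*p^2 + 112*p - 160) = (p - 4)*(p + 2)*(p^4 - 6*p^3 - 11*p^2 + 96*p - 80) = (p - 4)^2*(p + 2)*(p^3 - 2*p^2 - 19*p + 20) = (p - 5)*(p - 4)^2*(p + 2)*(p^2 + 3*p - 4) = (p - 5)*(p - 4)^2*(p + 2)*(p + 4)*(p - 1)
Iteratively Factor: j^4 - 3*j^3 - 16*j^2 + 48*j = (j - 4)*(j^3 + j^2 - 12*j) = j*(j - 4)*(j^2 + j - 12) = j*(j - 4)*(j - 3)*(j + 4)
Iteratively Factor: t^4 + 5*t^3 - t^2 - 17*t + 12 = (t - 1)*(t^3 + 6*t^2 + 5*t - 12) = (t - 1)*(t + 3)*(t^2 + 3*t - 4) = (t - 1)^2*(t + 3)*(t + 4)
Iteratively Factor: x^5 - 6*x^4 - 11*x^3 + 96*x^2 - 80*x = (x)*(x^4 - 6*x^3 - 11*x^2 + 96*x - 80) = x*(x + 4)*(x^3 - 10*x^2 + 29*x - 20) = x*(x - 4)*(x + 4)*(x^2 - 6*x + 5) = x*(x - 4)*(x - 1)*(x + 4)*(x - 5)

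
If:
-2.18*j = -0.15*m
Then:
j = 0.0688073394495413*m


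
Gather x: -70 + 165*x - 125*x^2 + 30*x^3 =30*x^3 - 125*x^2 + 165*x - 70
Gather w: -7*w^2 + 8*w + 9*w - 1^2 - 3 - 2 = -7*w^2 + 17*w - 6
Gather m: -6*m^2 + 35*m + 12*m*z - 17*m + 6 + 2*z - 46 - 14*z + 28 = -6*m^2 + m*(12*z + 18) - 12*z - 12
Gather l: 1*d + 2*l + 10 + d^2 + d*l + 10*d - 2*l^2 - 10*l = d^2 + 11*d - 2*l^2 + l*(d - 8) + 10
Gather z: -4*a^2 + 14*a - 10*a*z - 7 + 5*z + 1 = -4*a^2 + 14*a + z*(5 - 10*a) - 6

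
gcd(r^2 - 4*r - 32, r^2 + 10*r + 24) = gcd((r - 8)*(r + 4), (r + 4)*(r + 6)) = r + 4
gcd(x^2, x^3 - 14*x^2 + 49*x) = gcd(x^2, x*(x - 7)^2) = x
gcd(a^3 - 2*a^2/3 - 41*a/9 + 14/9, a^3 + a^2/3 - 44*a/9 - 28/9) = a^2 - a/3 - 14/3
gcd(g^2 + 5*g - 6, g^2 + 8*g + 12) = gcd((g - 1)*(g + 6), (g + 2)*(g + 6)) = g + 6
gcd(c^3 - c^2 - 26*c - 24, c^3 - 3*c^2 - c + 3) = c + 1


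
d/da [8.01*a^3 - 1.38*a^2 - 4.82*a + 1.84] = 24.03*a^2 - 2.76*a - 4.82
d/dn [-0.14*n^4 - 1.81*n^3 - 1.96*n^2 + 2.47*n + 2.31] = -0.56*n^3 - 5.43*n^2 - 3.92*n + 2.47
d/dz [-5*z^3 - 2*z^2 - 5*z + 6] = -15*z^2 - 4*z - 5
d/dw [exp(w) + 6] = exp(w)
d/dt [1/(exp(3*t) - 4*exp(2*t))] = (8 - 3*exp(t))*exp(-2*t)/(exp(t) - 4)^2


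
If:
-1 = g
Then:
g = -1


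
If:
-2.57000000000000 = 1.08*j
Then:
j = -2.38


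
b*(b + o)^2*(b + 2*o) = b^4 + 4*b^3*o + 5*b^2*o^2 + 2*b*o^3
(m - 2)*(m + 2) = m^2 - 4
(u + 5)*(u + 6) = u^2 + 11*u + 30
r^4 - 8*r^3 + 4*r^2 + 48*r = r*(r - 6)*(r - 4)*(r + 2)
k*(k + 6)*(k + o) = k^3 + k^2*o + 6*k^2 + 6*k*o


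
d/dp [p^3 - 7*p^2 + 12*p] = 3*p^2 - 14*p + 12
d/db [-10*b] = -10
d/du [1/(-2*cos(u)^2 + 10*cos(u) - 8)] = (5 - 2*cos(u))*sin(u)/(2*(cos(u)^2 - 5*cos(u) + 4)^2)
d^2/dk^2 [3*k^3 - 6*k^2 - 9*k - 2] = 18*k - 12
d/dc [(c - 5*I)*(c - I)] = 2*c - 6*I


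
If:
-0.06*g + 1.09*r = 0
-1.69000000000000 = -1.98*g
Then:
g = 0.85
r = 0.05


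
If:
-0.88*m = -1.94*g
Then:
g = 0.45360824742268*m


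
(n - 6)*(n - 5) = n^2 - 11*n + 30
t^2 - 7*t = t*(t - 7)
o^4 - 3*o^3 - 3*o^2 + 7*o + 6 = (o - 3)*(o - 2)*(o + 1)^2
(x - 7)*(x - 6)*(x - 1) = x^3 - 14*x^2 + 55*x - 42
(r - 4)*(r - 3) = r^2 - 7*r + 12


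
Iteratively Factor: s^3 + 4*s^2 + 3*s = (s)*(s^2 + 4*s + 3) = s*(s + 1)*(s + 3)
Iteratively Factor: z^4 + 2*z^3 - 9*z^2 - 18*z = (z + 2)*(z^3 - 9*z) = (z + 2)*(z + 3)*(z^2 - 3*z) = z*(z + 2)*(z + 3)*(z - 3)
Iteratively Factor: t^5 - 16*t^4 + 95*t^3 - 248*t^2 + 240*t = (t - 4)*(t^4 - 12*t^3 + 47*t^2 - 60*t) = (t - 4)*(t - 3)*(t^3 - 9*t^2 + 20*t) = t*(t - 4)*(t - 3)*(t^2 - 9*t + 20) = t*(t - 5)*(t - 4)*(t - 3)*(t - 4)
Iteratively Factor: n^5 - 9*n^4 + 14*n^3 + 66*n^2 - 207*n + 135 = (n - 3)*(n^4 - 6*n^3 - 4*n^2 + 54*n - 45) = (n - 3)*(n + 3)*(n^3 - 9*n^2 + 23*n - 15) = (n - 3)*(n - 1)*(n + 3)*(n^2 - 8*n + 15) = (n - 3)^2*(n - 1)*(n + 3)*(n - 5)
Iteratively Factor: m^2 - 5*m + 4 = (m - 4)*(m - 1)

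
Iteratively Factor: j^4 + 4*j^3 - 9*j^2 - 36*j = (j + 4)*(j^3 - 9*j) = j*(j + 4)*(j^2 - 9) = j*(j + 3)*(j + 4)*(j - 3)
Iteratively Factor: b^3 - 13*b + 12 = (b - 3)*(b^2 + 3*b - 4) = (b - 3)*(b - 1)*(b + 4)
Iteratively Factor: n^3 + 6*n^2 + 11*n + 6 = (n + 2)*(n^2 + 4*n + 3) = (n + 1)*(n + 2)*(n + 3)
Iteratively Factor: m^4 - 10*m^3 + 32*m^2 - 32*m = (m)*(m^3 - 10*m^2 + 32*m - 32) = m*(m - 4)*(m^2 - 6*m + 8) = m*(m - 4)*(m - 2)*(m - 4)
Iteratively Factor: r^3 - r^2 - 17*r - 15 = (r + 3)*(r^2 - 4*r - 5) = (r + 1)*(r + 3)*(r - 5)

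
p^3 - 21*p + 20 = (p - 4)*(p - 1)*(p + 5)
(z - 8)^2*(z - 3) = z^3 - 19*z^2 + 112*z - 192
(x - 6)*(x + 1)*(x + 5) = x^3 - 31*x - 30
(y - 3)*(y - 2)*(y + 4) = y^3 - y^2 - 14*y + 24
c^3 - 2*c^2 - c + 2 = (c - 2)*(c - 1)*(c + 1)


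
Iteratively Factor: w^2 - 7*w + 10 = (w - 5)*(w - 2)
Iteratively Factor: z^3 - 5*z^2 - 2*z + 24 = (z - 4)*(z^2 - z - 6) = (z - 4)*(z + 2)*(z - 3)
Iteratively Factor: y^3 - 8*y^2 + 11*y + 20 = (y + 1)*(y^2 - 9*y + 20) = (y - 4)*(y + 1)*(y - 5)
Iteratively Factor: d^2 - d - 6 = (d - 3)*(d + 2)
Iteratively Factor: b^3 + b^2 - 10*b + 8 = (b - 1)*(b^2 + 2*b - 8) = (b - 2)*(b - 1)*(b + 4)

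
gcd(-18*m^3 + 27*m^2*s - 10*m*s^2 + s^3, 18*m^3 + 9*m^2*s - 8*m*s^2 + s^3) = 18*m^2 - 9*m*s + s^2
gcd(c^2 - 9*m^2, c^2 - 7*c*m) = 1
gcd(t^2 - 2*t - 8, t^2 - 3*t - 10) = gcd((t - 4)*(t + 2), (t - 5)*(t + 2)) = t + 2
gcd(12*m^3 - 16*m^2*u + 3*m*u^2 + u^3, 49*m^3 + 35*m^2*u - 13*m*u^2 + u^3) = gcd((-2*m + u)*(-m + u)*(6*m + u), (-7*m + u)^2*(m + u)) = 1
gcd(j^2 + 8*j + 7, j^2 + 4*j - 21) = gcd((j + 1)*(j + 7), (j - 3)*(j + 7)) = j + 7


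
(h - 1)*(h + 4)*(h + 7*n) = h^3 + 7*h^2*n + 3*h^2 + 21*h*n - 4*h - 28*n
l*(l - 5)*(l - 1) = l^3 - 6*l^2 + 5*l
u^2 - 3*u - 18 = (u - 6)*(u + 3)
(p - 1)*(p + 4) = p^2 + 3*p - 4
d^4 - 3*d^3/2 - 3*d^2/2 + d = d*(d - 2)*(d - 1/2)*(d + 1)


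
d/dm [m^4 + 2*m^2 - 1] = 4*m*(m^2 + 1)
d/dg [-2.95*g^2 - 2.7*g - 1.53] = -5.9*g - 2.7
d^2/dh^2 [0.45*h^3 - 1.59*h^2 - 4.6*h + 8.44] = 2.7*h - 3.18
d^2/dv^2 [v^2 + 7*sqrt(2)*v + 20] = 2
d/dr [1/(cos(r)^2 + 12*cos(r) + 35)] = 2*(cos(r) + 6)*sin(r)/(cos(r)^2 + 12*cos(r) + 35)^2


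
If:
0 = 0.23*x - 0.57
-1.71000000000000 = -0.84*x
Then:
No Solution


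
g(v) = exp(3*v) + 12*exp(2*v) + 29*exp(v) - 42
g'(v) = 3*exp(3*v) + 24*exp(2*v) + 29*exp(v)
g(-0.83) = -26.99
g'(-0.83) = 17.46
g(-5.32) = -41.86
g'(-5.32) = 0.14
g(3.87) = 139124.25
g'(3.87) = 387136.42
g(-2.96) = -40.46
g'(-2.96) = 1.57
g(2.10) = 1539.63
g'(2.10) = 3471.01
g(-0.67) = -23.88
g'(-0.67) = 21.53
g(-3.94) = -41.43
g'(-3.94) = 0.57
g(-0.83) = -26.99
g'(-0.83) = 17.46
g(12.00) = 4311549421300600.30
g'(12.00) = 12934330384996590.88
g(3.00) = 13484.71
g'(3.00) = 34574.02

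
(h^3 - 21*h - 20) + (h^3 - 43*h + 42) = 2*h^3 - 64*h + 22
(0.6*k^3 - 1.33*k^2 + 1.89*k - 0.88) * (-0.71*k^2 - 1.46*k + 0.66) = -0.426*k^5 + 0.0683*k^4 + 0.9959*k^3 - 3.0124*k^2 + 2.5322*k - 0.5808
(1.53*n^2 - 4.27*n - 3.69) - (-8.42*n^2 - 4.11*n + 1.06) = 9.95*n^2 - 0.159999999999999*n - 4.75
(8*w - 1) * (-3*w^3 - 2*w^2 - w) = -24*w^4 - 13*w^3 - 6*w^2 + w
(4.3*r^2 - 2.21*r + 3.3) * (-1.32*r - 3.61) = -5.676*r^3 - 12.6058*r^2 + 3.6221*r - 11.913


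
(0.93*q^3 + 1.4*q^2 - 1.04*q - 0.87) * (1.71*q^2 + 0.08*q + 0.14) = 1.5903*q^5 + 2.4684*q^4 - 1.5362*q^3 - 1.3749*q^2 - 0.2152*q - 0.1218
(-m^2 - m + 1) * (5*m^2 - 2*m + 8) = -5*m^4 - 3*m^3 - m^2 - 10*m + 8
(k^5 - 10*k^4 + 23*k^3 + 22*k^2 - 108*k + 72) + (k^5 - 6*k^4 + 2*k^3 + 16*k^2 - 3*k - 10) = 2*k^5 - 16*k^4 + 25*k^3 + 38*k^2 - 111*k + 62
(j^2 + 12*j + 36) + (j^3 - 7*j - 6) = j^3 + j^2 + 5*j + 30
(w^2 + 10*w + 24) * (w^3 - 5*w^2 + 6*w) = w^5 + 5*w^4 - 20*w^3 - 60*w^2 + 144*w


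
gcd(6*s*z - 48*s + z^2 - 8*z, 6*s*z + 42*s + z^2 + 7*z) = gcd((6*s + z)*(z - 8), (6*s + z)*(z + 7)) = 6*s + z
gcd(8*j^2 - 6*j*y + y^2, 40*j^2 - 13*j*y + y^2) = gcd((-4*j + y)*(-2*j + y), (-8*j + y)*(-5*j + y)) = 1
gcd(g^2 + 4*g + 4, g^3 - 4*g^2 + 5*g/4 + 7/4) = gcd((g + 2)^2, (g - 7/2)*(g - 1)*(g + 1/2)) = 1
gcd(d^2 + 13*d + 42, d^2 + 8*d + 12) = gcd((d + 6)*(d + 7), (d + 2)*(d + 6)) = d + 6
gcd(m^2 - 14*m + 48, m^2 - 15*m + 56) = m - 8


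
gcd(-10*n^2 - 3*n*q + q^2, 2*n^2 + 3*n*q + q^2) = 2*n + q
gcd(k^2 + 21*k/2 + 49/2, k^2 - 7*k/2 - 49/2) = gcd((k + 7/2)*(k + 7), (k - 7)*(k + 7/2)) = k + 7/2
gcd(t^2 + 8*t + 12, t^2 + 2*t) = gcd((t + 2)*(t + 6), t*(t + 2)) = t + 2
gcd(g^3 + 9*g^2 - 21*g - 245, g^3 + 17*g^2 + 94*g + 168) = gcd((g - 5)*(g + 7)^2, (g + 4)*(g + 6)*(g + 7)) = g + 7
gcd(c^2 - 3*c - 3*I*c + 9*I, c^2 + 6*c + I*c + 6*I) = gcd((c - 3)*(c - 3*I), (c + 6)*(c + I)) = 1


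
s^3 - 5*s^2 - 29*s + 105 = (s - 7)*(s - 3)*(s + 5)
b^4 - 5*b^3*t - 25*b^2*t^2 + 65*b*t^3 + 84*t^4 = (b - 7*t)*(b - 3*t)*(b + t)*(b + 4*t)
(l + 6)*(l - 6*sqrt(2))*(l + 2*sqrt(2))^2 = l^4 - 2*sqrt(2)*l^3 + 6*l^3 - 40*l^2 - 12*sqrt(2)*l^2 - 240*l - 48*sqrt(2)*l - 288*sqrt(2)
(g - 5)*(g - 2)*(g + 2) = g^3 - 5*g^2 - 4*g + 20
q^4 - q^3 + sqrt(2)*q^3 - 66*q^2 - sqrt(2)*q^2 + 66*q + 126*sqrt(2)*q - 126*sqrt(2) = (q - 1)*(q - 3*sqrt(2))^2*(q + 7*sqrt(2))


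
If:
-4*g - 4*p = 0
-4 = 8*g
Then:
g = -1/2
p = 1/2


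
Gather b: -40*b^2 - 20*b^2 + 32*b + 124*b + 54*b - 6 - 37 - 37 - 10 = -60*b^2 + 210*b - 90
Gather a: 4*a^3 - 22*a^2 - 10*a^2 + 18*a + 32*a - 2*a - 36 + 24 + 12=4*a^3 - 32*a^2 + 48*a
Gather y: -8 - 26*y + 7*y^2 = 7*y^2 - 26*y - 8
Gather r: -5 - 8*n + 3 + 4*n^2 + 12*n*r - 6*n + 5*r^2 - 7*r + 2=4*n^2 - 14*n + 5*r^2 + r*(12*n - 7)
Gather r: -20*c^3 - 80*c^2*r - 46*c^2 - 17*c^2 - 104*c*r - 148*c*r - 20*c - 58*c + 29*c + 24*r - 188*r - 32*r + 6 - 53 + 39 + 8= -20*c^3 - 63*c^2 - 49*c + r*(-80*c^2 - 252*c - 196)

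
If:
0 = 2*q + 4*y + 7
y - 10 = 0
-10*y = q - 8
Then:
No Solution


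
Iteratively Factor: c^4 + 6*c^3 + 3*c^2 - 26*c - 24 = (c + 1)*(c^3 + 5*c^2 - 2*c - 24) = (c + 1)*(c + 4)*(c^2 + c - 6) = (c + 1)*(c + 3)*(c + 4)*(c - 2)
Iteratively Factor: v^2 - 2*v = (v)*(v - 2)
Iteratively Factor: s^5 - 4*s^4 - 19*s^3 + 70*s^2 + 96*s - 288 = (s - 2)*(s^4 - 2*s^3 - 23*s^2 + 24*s + 144) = (s - 4)*(s - 2)*(s^3 + 2*s^2 - 15*s - 36) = (s - 4)*(s - 2)*(s + 3)*(s^2 - s - 12) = (s - 4)^2*(s - 2)*(s + 3)*(s + 3)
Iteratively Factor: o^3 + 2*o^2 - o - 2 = (o + 2)*(o^2 - 1) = (o + 1)*(o + 2)*(o - 1)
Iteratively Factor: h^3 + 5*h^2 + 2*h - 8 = (h + 2)*(h^2 + 3*h - 4) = (h - 1)*(h + 2)*(h + 4)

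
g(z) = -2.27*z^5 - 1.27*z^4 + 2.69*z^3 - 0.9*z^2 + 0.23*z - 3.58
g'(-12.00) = -225391.45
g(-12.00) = 533729.66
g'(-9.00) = -70093.93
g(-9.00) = 123669.20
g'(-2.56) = -344.52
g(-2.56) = 139.85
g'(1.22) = -24.32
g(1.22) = -8.70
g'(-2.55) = -338.38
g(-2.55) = 136.43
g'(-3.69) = -1732.28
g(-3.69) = 1165.66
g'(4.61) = -5460.51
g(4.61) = -5058.10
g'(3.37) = -1572.53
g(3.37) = -1060.55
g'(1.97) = -181.78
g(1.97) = -72.53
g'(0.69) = -1.41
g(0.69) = -3.61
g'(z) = -11.35*z^4 - 5.08*z^3 + 8.07*z^2 - 1.8*z + 0.23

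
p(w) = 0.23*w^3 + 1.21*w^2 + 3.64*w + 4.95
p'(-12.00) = 73.96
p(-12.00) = -261.93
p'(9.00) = 81.31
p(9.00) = 303.39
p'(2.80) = 15.83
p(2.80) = 29.68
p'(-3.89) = 4.67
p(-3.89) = -4.44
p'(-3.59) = 3.84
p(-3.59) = -3.16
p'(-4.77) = 7.80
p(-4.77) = -9.84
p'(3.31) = 19.21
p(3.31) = 38.60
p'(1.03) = 6.86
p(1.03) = 10.23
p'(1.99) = 11.19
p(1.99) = 18.80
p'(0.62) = 5.41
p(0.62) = 7.73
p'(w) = 0.69*w^2 + 2.42*w + 3.64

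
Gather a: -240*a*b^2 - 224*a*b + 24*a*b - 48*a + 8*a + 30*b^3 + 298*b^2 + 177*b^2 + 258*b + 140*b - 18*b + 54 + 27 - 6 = a*(-240*b^2 - 200*b - 40) + 30*b^3 + 475*b^2 + 380*b + 75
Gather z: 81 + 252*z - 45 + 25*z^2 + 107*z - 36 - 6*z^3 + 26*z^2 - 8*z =-6*z^3 + 51*z^2 + 351*z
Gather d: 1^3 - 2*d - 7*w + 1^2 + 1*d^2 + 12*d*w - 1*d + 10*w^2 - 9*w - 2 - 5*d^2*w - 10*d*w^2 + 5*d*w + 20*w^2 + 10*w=d^2*(1 - 5*w) + d*(-10*w^2 + 17*w - 3) + 30*w^2 - 6*w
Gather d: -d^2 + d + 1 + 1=-d^2 + d + 2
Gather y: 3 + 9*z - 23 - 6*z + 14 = 3*z - 6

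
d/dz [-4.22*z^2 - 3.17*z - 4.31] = -8.44*z - 3.17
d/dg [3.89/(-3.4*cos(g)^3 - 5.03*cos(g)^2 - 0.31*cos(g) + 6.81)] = (39.678*sin(g)^2 - 39.1334*cos(g) - 40.8839)*sin(g)/(3.4*cos(g)^3 + 5.03*cos(g)^2 + 0.31*cos(g) - 6.81)^2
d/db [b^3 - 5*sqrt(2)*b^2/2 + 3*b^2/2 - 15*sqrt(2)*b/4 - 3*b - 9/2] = 3*b^2 - 5*sqrt(2)*b + 3*b - 15*sqrt(2)/4 - 3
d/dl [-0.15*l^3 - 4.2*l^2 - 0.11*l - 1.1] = -0.45*l^2 - 8.4*l - 0.11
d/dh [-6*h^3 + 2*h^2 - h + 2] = -18*h^2 + 4*h - 1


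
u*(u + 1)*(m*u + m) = m*u^3 + 2*m*u^2 + m*u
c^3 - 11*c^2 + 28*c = c*(c - 7)*(c - 4)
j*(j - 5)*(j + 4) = j^3 - j^2 - 20*j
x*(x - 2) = x^2 - 2*x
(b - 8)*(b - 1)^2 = b^3 - 10*b^2 + 17*b - 8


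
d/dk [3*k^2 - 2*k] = 6*k - 2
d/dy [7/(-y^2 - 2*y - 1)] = 14*(y + 1)/(y^2 + 2*y + 1)^2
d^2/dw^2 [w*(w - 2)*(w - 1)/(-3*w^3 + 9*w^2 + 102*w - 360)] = 8*(-9*w^5 + 87*w^4 - 369*w^3 + 1410*w^2 - 3780*w + 2920)/(w^9 - 9*w^8 - 75*w^7 + 945*w^6 + 390*w^5 - 31644*w^4 + 77336*w^3 + 286560*w^2 - 1468800*w + 1728000)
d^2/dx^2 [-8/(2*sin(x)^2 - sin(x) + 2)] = 8*(16*sin(x)^4 - 6*sin(x)^3 - 39*sin(x)^2 + 14*sin(x) + 6)/(-sin(x) - cos(2*x) + 3)^3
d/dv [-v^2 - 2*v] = -2*v - 2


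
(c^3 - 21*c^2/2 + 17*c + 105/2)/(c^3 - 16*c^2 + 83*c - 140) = (c + 3/2)/(c - 4)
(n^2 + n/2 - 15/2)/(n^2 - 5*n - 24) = (n - 5/2)/(n - 8)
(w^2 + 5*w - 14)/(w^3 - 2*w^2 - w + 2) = (w + 7)/(w^2 - 1)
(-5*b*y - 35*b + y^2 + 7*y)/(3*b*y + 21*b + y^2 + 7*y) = (-5*b + y)/(3*b + y)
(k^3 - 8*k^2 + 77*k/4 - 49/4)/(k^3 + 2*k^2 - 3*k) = (k^2 - 7*k + 49/4)/(k*(k + 3))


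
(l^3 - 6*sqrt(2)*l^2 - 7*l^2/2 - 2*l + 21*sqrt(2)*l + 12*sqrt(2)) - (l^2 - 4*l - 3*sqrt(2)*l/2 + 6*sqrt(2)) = l^3 - 6*sqrt(2)*l^2 - 9*l^2/2 + 2*l + 45*sqrt(2)*l/2 + 6*sqrt(2)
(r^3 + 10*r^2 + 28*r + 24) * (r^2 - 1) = r^5 + 10*r^4 + 27*r^3 + 14*r^2 - 28*r - 24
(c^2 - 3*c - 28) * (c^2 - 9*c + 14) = c^4 - 12*c^3 + 13*c^2 + 210*c - 392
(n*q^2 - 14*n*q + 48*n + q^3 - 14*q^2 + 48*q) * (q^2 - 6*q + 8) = n*q^4 - 20*n*q^3 + 140*n*q^2 - 400*n*q + 384*n + q^5 - 20*q^4 + 140*q^3 - 400*q^2 + 384*q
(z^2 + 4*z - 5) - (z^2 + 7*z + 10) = -3*z - 15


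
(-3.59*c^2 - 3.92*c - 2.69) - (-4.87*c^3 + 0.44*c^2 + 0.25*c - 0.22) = 4.87*c^3 - 4.03*c^2 - 4.17*c - 2.47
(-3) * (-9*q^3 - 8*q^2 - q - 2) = 27*q^3 + 24*q^2 + 3*q + 6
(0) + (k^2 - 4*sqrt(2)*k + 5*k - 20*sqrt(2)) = k^2 - 4*sqrt(2)*k + 5*k - 20*sqrt(2)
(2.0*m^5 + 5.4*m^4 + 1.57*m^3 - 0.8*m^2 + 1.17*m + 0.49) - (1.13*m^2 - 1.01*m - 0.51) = 2.0*m^5 + 5.4*m^4 + 1.57*m^3 - 1.93*m^2 + 2.18*m + 1.0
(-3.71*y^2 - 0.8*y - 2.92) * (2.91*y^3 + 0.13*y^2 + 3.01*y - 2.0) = -10.7961*y^5 - 2.8103*y^4 - 19.7683*y^3 + 4.6324*y^2 - 7.1892*y + 5.84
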